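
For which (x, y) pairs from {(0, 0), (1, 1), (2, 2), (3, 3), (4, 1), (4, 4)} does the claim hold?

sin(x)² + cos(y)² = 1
(0, 0), (1, 1), (2, 2), (3, 3), (4, 4)

Testing each pair:
(0, 0): LHS = 1, RHS = 1 → holds
(1, 1): LHS = cos(1)² + sin(1)² = 1, RHS = 1 → holds
(2, 2): LHS = cos(2)² + sin(2)² = 1, RHS = 1 → holds
(3, 3): LHS = sin(3)² + cos(3)² = 1, RHS = 1 → holds
(4, 1): LHS = cos(1)² + sin(4)² ≈ 0.8647, RHS = 1 → fails
(4, 4): LHS = cos(4)² + sin(4)² = 1, RHS = 1 → holds

5 of 6 pairs satisfy the claim.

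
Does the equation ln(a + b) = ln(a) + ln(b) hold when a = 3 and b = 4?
Substituting a = 3, b = 4:

LHS = ln(3 + 4) = ln(7) ≈ 1.946
RHS = ln(3) + ln(4) ≈ 2.485

LHS ≠ RHS, so the equation does not hold at this point.

Answer: Fails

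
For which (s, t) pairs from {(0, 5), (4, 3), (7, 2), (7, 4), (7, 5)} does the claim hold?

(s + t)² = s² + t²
Testing each pair:
(0, 5): LHS = 25, RHS = 25 → holds
(4, 3): LHS = 49, RHS = 25 → fails
(7, 2): LHS = 81, RHS = 53 → fails
(7, 4): LHS = 121, RHS = 65 → fails
(7, 5): LHS = 144, RHS = 74 → fails

1 of 5 pairs satisfies the claim.

Answer: (0, 5)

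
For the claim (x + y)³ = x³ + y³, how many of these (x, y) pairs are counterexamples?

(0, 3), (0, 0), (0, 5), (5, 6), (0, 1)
Testing each pair:
(0, 3): LHS = 27, RHS = 27 → satisfies claim
(0, 0): LHS = 0, RHS = 0 → satisfies claim
(0, 5): LHS = 125, RHS = 125 → satisfies claim
(5, 6): LHS = 1331, RHS = 341 → counterexample
(0, 1): LHS = 1, RHS = 1 → satisfies claim

That makes 1 counterexample.

Answer: 1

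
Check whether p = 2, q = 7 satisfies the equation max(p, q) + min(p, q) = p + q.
Substituting p = 2, q = 7:

LHS = max(2, 7) + min(2, 7) = 9
RHS = 2 + 7 = 9

LHS = RHS, so the equation holds at this point.

Answer: Holds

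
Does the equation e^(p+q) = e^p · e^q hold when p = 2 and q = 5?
Substituting p = 2, q = 5:

LHS = e^(2+5) = e^7 ≈ 1097
RHS = e^2 · e^5 = e^7 ≈ 1097

LHS = RHS, so the equation holds at this point.

Answer: Holds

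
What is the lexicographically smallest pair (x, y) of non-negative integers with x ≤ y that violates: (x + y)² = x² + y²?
At (0, 0): both sides equal 0, so it holds there.

Substituting (1, 1) into the claim:
LHS = (1 + 1)² = 4
RHS = 1² + 1² = 2

Since LHS ≠ RHS, this pair disproves the claim, and no lexicographically smaller pair (x ≤ y, non-negative integers) does.

For instance (2, 3) is also a counterexample (LHS = 25, RHS = 13), but it's lexicographically larger.

Answer: (x, y) = (1, 1)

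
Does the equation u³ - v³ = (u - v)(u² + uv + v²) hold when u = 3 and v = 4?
Substituting u = 3, v = 4:

LHS = 3³ - 4³ = -37
RHS = (3 - 4)(3² + 3·4 + 4²) = -37

LHS = RHS, so the equation holds at this point.

Answer: Holds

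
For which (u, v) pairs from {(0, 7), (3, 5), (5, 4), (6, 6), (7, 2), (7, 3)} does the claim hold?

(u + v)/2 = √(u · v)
Testing each pair:
(0, 7): LHS = 7/2, RHS = 0 → fails
(3, 5): LHS = 4, RHS = √(15) ≈ 3.873 → fails
(5, 4): LHS = 9/2, RHS = 2·√(5) ≈ 4.472 → fails
(6, 6): LHS = 6, RHS = 6 → holds
(7, 2): LHS = 9/2, RHS = √(14) ≈ 3.742 → fails
(7, 3): LHS = 5, RHS = √(21) ≈ 4.583 → fails

1 of 6 pairs satisfies the claim.

Answer: (6, 6)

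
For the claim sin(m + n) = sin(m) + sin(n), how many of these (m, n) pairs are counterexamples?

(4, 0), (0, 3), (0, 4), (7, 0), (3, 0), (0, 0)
Testing each pair:
(4, 0): LHS = sin(4) ≈ -0.7568, RHS = sin(4) ≈ -0.7568 → satisfies claim
(0, 3): LHS = sin(3) ≈ 0.1411, RHS = sin(3) ≈ 0.1411 → satisfies claim
(0, 4): LHS = sin(4) ≈ -0.7568, RHS = sin(4) ≈ -0.7568 → satisfies claim
(7, 0): LHS = sin(7) ≈ 0.657, RHS = sin(7) ≈ 0.657 → satisfies claim
(3, 0): LHS = sin(3) ≈ 0.1411, RHS = sin(3) ≈ 0.1411 → satisfies claim
(0, 0): LHS = 0, RHS = 0 → satisfies claim

That makes 0 counterexamples.

Answer: 0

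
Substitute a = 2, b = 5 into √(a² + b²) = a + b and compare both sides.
LHS = √(2² + 5²) = √(29) ≈ 5.385
RHS = 2 + 5 = 7

LHS ≠ RHS (they differ by about 1.615), so the equation does not hold here.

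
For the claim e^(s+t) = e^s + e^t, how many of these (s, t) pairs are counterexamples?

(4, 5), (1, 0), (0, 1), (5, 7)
4

Testing each pair:
(4, 5): LHS = e^9 ≈ 8103, RHS = e^4 + e^5 ≈ 203 → counterexample
(1, 0): LHS = e ≈ 2.718, RHS = 1 + e ≈ 3.718 → counterexample
(0, 1): LHS = e ≈ 2.718, RHS = 1 + e ≈ 3.718 → counterexample
(5, 7): LHS = e^12 ≈ 162754.8, RHS = e^5 + e^7 ≈ 1245 → counterexample

That makes 4 counterexamples.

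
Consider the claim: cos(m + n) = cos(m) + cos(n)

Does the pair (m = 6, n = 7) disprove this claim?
Substituting m = 6, n = 7:
LHS = cos(6 + 7) = cos(13) ≈ 0.9074
RHS = cos(6) + cos(7) ≈ 1.714

Since LHS ≠ RHS, this pair disproves the claim.

Answer: Yes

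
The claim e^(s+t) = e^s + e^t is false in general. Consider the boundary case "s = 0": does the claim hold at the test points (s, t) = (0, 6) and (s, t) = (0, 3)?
At (0, 6): LHS = e^6 ≈ 403.4 ≠ RHS = 1 + e^6 ≈ 404.4
At (0, 3): LHS = e^3 ≈ 20.09 ≠ RHS = 1 + e^3 ≈ 21.09

Answer: No, fails at both test points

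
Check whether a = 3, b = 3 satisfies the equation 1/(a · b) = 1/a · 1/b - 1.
Substituting a = 3, b = 3:

LHS = 1/(3 · 3) = 1/9
RHS = 1/3 · 1/3 - 1 = -8/9

LHS ≠ RHS, so the equation does not hold at this point.

Answer: Fails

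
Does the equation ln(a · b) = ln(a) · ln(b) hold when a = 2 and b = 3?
Substituting a = 2, b = 3:

LHS = ln(2 · 3) = ln(6) ≈ 1.792
RHS = ln(2) · ln(3) ≈ 0.7615

LHS ≠ RHS, so the equation does not hold at this point.

Answer: Fails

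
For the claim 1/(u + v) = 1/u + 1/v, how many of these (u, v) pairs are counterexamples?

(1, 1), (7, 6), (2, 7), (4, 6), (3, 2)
Testing each pair:
(1, 1): LHS = 1/2, RHS = 2 → counterexample
(7, 6): LHS = 1/13, RHS = 13/42 → counterexample
(2, 7): LHS = 1/9, RHS = 9/14 → counterexample
(4, 6): LHS = 1/10, RHS = 5/12 → counterexample
(3, 2): LHS = 1/5, RHS = 5/6 → counterexample

That makes 5 counterexamples.

Answer: 5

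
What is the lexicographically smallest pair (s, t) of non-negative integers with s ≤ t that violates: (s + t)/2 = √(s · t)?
(s, t) = (0, 1)

At (0, 0): both sides equal 0, so it holds there.

Substituting (0, 1) into the claim:
LHS = (0 + 1)/2 = 1/2
RHS = √(0 · 1) = 0

Since LHS ≠ RHS, this pair disproves the claim, and no lexicographically smaller pair (s ≤ t, non-negative integers) does.

For instance (2, 6) is also a counterexample (LHS = 4, RHS = 2·√(3) ≈ 3.464), but it's lexicographically larger.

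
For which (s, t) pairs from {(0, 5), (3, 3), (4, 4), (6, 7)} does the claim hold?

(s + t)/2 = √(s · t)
Testing each pair:
(0, 5): LHS = 5/2, RHS = 0 → fails
(3, 3): LHS = 3, RHS = 3 → holds
(4, 4): LHS = 4, RHS = 4 → holds
(6, 7): LHS = 13/2, RHS = √(42) ≈ 6.481 → fails

2 of 4 pairs satisfy the claim.

Answer: (3, 3), (4, 4)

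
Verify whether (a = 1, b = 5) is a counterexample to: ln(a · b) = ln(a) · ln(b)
Yes

Substituting a = 1, b = 5:
LHS = ln(1 · 5) = ln(5) ≈ 1.609
RHS = ln(1) · ln(5) = 0

Since LHS ≠ RHS, this pair disproves the claim.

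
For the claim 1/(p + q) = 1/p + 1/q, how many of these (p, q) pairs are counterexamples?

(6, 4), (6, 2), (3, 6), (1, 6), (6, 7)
Testing each pair:
(6, 4): LHS = 1/10, RHS = 5/12 → counterexample
(6, 2): LHS = 1/8, RHS = 2/3 → counterexample
(3, 6): LHS = 1/9, RHS = 1/2 → counterexample
(1, 6): LHS = 1/7, RHS = 7/6 → counterexample
(6, 7): LHS = 1/13, RHS = 13/42 → counterexample

That makes 5 counterexamples.

Answer: 5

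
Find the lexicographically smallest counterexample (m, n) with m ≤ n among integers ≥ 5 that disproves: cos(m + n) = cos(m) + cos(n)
Substituting (5, 5) into the claim:
LHS = cos(5 + 5) = cos(10) ≈ -0.8391
RHS = cos(5) + cos(5) = 2·cos(5) ≈ 0.5673

Since LHS ≠ RHS, this pair disproves the claim, and no lexicographically smaller pair (m ≤ n, integers ≥ 5) does.

For instance (6, 6) is also a counterexample (LHS = cos(12) ≈ 0.8439, RHS = 2·cos(6) ≈ 1.92), but it's lexicographically larger.

Answer: (m, n) = (5, 5)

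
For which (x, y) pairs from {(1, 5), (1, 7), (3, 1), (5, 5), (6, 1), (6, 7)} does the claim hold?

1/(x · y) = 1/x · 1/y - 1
Testing each pair:
(1, 5): LHS = 1/5, RHS = -4/5 → fails
(1, 7): LHS = 1/7, RHS = -6/7 → fails
(3, 1): LHS = 1/3, RHS = -2/3 → fails
(5, 5): LHS = 1/25, RHS = -24/25 → fails
(6, 1): LHS = 1/6, RHS = -5/6 → fails
(6, 7): LHS = 1/42, RHS = -41/42 → fails

No pair satisfies the claim.

Answer: None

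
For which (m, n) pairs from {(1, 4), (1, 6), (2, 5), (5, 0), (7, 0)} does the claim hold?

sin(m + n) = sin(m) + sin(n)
Testing each pair:
(1, 4): LHS = sin(5) ≈ -0.9589, RHS = sin(4) + sin(1) ≈ 0.08467 → fails
(1, 6): LHS = sin(7) ≈ 0.657, RHS = sin(6) + sin(1) ≈ 0.5621 → fails
(2, 5): LHS = sin(7) ≈ 0.657, RHS = sin(5) + sin(2) ≈ -0.04963 → fails
(5, 0): LHS = sin(5) ≈ -0.9589, RHS = sin(5) ≈ -0.9589 → holds
(7, 0): LHS = sin(7) ≈ 0.657, RHS = sin(7) ≈ 0.657 → holds

2 of 5 pairs satisfy the claim.

Answer: (5, 0), (7, 0)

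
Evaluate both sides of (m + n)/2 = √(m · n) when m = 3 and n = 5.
LHS = (3 + 5)/2 = 4
RHS = √(3 · 5) = √(15) ≈ 3.873

LHS ≠ RHS (they differ by about 0.127), so the equation does not hold here.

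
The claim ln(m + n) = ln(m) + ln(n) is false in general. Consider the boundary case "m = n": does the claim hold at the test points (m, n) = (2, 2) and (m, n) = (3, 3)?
At (2, 2): LHS = ln(4) ≈ 1.386, RHS = 2·ln(2) ≈ 1.386 → equal
At (3, 3): LHS = ln(6) ≈ 1.792 ≠ RHS = 2·ln(3) ≈ 2.197

Answer: Only at (2, 2)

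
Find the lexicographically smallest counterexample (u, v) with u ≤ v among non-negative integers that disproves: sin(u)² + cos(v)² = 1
(u, v) = (0, 1)

At (0, 0): both sides equal 1, so it holds there.

Substituting (0, 1) into the claim:
LHS = sin(0)² + cos(1)² = cos(1)² ≈ 0.2919
RHS = 1

Since LHS ≠ RHS, this pair disproves the claim, and no lexicographically smaller pair (u ≤ v, non-negative integers) does.

For instance (4, 5) is also a counterexample (LHS = cos(5)² + sin(4)² ≈ 0.6532, RHS = 1), but it's lexicographically larger.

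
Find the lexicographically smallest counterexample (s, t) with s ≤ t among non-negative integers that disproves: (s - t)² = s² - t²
Substituting (0, 1) into the claim:
LHS = (0 - 1)² = 1
RHS = 0² - 1² = -1

Since LHS ≠ RHS, this pair disproves the claim, and no lexicographically smaller pair (s ≤ t, non-negative integers) does.

For instance (3, 7) is also a counterexample (LHS = 16, RHS = -40), but it's lexicographically larger.

Answer: (s, t) = (0, 1)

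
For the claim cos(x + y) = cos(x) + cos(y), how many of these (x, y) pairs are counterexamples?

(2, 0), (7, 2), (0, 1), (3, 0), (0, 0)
5

Testing each pair:
(2, 0): LHS = cos(2) ≈ -0.4161, RHS = cos(2) + 1 ≈ 0.5839 → counterexample
(7, 2): LHS = cos(9) ≈ -0.9111, RHS = cos(2) + cos(7) ≈ 0.3378 → counterexample
(0, 1): LHS = cos(1) ≈ 0.5403, RHS = cos(1) + 1 ≈ 1.54 → counterexample
(3, 0): LHS = cos(3) ≈ -0.99, RHS = cos(3) + 1 ≈ 0.01001 → counterexample
(0, 0): LHS = 1, RHS = 2 → counterexample

That makes 5 counterexamples.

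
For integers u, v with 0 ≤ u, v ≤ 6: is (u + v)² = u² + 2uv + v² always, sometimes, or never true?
Always true

The identity holds for every pair in the range. For instance at (u, v) = (1, 2): both sides equal 9.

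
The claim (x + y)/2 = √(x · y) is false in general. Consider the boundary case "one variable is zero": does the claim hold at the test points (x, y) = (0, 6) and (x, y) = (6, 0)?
No, fails at both test points

At (0, 6): LHS = 3 ≠ RHS = 0
At (6, 0): LHS = 3 ≠ RHS = 0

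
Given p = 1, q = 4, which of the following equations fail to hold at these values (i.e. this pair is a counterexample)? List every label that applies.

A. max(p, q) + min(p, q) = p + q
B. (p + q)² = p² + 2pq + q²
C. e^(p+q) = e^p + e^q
C

Evaluating each claim at the given values:
A. LHS = 5, RHS = 5 → holds here (LHS = RHS)
B. LHS = 25, RHS = 25 → holds here (LHS = RHS)
C. LHS = e^5 ≈ 148.4, RHS = e + e^4 ≈ 57.32 → fails here (LHS ≠ RHS)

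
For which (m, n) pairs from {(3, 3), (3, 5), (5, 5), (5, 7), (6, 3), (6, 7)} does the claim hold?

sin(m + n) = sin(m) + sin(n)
Testing each pair:
(3, 3): LHS = sin(6) ≈ -0.2794, RHS = 2·sin(3) ≈ 0.2822 → fails
(3, 5): LHS = sin(8) ≈ 0.9894, RHS = sin(5) + sin(3) ≈ -0.8178 → fails
(5, 5): LHS = sin(10) ≈ -0.544, RHS = 2·sin(5) ≈ -1.918 → fails
(5, 7): LHS = sin(12) ≈ -0.5366, RHS = sin(5) + sin(7) ≈ -0.3019 → fails
(6, 3): LHS = sin(9) ≈ 0.4121, RHS = sin(6) + sin(3) ≈ -0.1383 → fails
(6, 7): LHS = sin(13) ≈ 0.4202, RHS = sin(6) + sin(7) ≈ 0.3776 → fails

No pair satisfies the claim.

Answer: None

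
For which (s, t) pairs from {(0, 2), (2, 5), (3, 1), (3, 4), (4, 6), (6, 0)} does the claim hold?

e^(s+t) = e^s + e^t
None

Testing each pair:
(0, 2): LHS = e^2 ≈ 7.389, RHS = 1 + e^2 ≈ 8.389 → fails
(2, 5): LHS = e^7 ≈ 1097, RHS = e^2 + e^5 ≈ 155.8 → fails
(3, 1): LHS = e^4 ≈ 54.6, RHS = e + e^3 ≈ 22.8 → fails
(3, 4): LHS = e^7 ≈ 1097, RHS = e^3 + e^4 ≈ 74.68 → fails
(4, 6): LHS = e^10 ≈ 22026.5, RHS = e^4 + e^6 ≈ 458 → fails
(6, 0): LHS = e^6 ≈ 403.4, RHS = 1 + e^6 ≈ 404.4 → fails

No pair satisfies the claim.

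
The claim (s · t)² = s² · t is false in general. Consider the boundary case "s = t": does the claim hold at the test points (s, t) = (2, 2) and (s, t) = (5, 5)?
At (2, 2): LHS = 16 ≠ RHS = 8
At (5, 5): LHS = 625 ≠ RHS = 125

Answer: No, fails at both test points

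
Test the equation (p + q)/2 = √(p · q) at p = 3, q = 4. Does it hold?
Fails

Substituting p = 3, q = 4:

LHS = (3 + 4)/2 = 7/2
RHS = √(3 · 4) = 2·√(3) ≈ 3.464

LHS ≠ RHS, so the equation does not hold at this point.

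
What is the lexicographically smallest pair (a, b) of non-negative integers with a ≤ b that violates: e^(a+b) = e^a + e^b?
(a, b) = (0, 0)

Substituting (0, 0) into the claim:
LHS = e^(0+0) = 1
RHS = e^0 + e^0 = 2

Since LHS ≠ RHS, this pair disproves the claim, and no lexicographically smaller pair (a ≤ b, non-negative integers) does.

For instance (3, 5) is also a counterexample (LHS = e^8 ≈ 2981, RHS = e^3 + e^5 ≈ 168.5), but it's lexicographically larger.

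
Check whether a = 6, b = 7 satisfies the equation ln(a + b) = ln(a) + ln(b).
Fails

Substituting a = 6, b = 7:

LHS = ln(6 + 7) = ln(13) ≈ 2.565
RHS = ln(6) + ln(7) ≈ 3.738

LHS ≠ RHS, so the equation does not hold at this point.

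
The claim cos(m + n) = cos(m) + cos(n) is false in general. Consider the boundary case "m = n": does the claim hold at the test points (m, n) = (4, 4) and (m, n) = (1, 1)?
At (4, 4): LHS = cos(8) ≈ -0.1455 ≠ RHS = 2·cos(4) ≈ -1.307
At (1, 1): LHS = cos(2) ≈ -0.4161 ≠ RHS = 2·cos(1) ≈ 1.081

Answer: No, fails at both test points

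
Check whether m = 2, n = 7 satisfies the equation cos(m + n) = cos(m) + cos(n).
Fails

Substituting m = 2, n = 7:

LHS = cos(2 + 7) = cos(9) ≈ -0.9111
RHS = cos(2) + cos(7) ≈ 0.3378

LHS ≠ RHS, so the equation does not hold at this point.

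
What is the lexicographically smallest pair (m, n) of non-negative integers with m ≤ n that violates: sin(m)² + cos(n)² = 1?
Substituting (0, 1) into the claim:
LHS = sin(0)² + cos(1)² = cos(1)² ≈ 0.2919
RHS = 1

Since LHS ≠ RHS, this pair disproves the claim, and no lexicographically smaller pair (m ≤ n, non-negative integers) does.

For instance (5, 6) is also a counterexample (LHS = sin(5)² + cos(6)² ≈ 1.841, RHS = 1), but it's lexicographically larger.

Answer: (m, n) = (0, 1)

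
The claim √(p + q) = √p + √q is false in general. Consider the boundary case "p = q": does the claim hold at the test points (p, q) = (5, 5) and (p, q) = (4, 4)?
No, fails at both test points

At (5, 5): LHS = √(10) ≈ 3.162 ≠ RHS = 2·√(5) ≈ 4.472
At (4, 4): LHS = 2·√(2) ≈ 2.828 ≠ RHS = 4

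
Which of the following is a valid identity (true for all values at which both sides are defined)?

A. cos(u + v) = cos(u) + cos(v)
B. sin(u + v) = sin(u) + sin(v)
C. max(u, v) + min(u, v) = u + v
C

A: fails at (1, 3) — LHS = cos(4) ≈ -0.6536, RHS = cos(3) + cos(1) ≈ -0.4497.
B: fails at (2, 2) — LHS = sin(4) ≈ -0.7568, RHS = 2·sin(2) ≈ 1.819.
C: holds — e.g. at (3, 3), both sides equal 6.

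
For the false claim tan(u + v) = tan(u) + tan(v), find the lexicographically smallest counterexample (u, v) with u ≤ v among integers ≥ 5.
(u, v) = (5, 5)

Substituting (5, 5) into the claim:
LHS = tan(5 + 5) = tan(10) ≈ 0.6484
RHS = tan(5) + tan(5) = 2·tan(5) ≈ -6.761

Since LHS ≠ RHS, this pair disproves the claim, and no lexicographically smaller pair (u ≤ v, integers ≥ 5) does.

For instance (5, 11) is also a counterexample (LHS = tan(16) ≈ 0.3006, RHS = tan(11) + tan(5) ≈ -229.3), but it's lexicographically larger.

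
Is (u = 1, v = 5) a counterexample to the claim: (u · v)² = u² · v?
Yes

Substituting u = 1, v = 5:
LHS = (1 · 5)² = 25
RHS = 1² · 5 = 5

Since LHS ≠ RHS, this pair disproves the claim.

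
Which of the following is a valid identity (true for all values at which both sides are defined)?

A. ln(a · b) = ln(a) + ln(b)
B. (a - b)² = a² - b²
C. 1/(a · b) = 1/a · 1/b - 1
A: holds — e.g. at (1, 3), both sides equal ln(3) ≈ 1.099.
B: fails at (6, 7) — LHS = 1, RHS = -13.
C: fails at (4, 6) — LHS = 1/24, RHS = -23/24.

Answer: A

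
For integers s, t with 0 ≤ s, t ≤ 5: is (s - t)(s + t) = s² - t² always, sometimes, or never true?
The identity holds for every pair in the range. For instance at (s, t) = (2, 3): both sides equal -5.

Answer: Always true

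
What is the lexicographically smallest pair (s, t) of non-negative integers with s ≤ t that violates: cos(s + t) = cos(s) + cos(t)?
Substituting (0, 0) into the claim:
LHS = cos(0 + 0) = 1
RHS = cos(0) + cos(0) = 2

Since LHS ≠ RHS, this pair disproves the claim, and no lexicographically smaller pair (s ≤ t, non-negative integers) does.

For instance (5, 5) is also a counterexample (LHS = cos(10) ≈ -0.8391, RHS = 2·cos(5) ≈ 0.5673), but it's lexicographically larger.

Answer: (s, t) = (0, 0)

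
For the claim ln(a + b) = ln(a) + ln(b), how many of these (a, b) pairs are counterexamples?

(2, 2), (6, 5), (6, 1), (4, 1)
3

Testing each pair:
(2, 2): LHS = ln(4) ≈ 1.386, RHS = 2·ln(2) ≈ 1.386 → satisfies claim
(6, 5): LHS = ln(11) ≈ 2.398, RHS = ln(5) + ln(6) ≈ 3.401 → counterexample
(6, 1): LHS = ln(7) ≈ 1.946, RHS = ln(6) ≈ 1.792 → counterexample
(4, 1): LHS = ln(5) ≈ 1.609, RHS = ln(4) ≈ 1.386 → counterexample

That makes 3 counterexamples.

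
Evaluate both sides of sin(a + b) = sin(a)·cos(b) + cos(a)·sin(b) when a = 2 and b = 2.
LHS = sin(2 + 2) = sin(4) ≈ -0.7568
RHS = sin(2)·cos(2) + cos(2)·sin(2) = 2·sin(2)·cos(2) ≈ -0.7568

LHS = RHS: the two sides agree.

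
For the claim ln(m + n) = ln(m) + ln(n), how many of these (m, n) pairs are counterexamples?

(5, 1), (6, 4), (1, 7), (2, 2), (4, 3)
4

Testing each pair:
(5, 1): LHS = ln(6) ≈ 1.792, RHS = ln(5) ≈ 1.609 → counterexample
(6, 4): LHS = ln(10) ≈ 2.303, RHS = ln(4) + ln(6) ≈ 3.178 → counterexample
(1, 7): LHS = ln(8) ≈ 2.079, RHS = ln(7) ≈ 1.946 → counterexample
(2, 2): LHS = ln(4) ≈ 1.386, RHS = 2·ln(2) ≈ 1.386 → satisfies claim
(4, 3): LHS = ln(7) ≈ 1.946, RHS = ln(3) + ln(4) ≈ 2.485 → counterexample

That makes 4 counterexamples.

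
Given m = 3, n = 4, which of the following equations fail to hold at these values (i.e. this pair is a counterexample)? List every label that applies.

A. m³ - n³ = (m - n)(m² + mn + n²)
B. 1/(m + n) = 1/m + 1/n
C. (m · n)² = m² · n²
Evaluating each claim at the given values:
A. LHS = -37, RHS = -37 → holds here (LHS = RHS)
B. LHS = 1/7, RHS = 7/12 → fails here (LHS ≠ RHS)
C. LHS = 144, RHS = 144 → holds here (LHS = RHS)

Answer: B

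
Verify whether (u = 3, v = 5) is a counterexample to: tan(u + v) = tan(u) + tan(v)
Substituting u = 3, v = 5:
LHS = tan(3 + 5) = tan(8) ≈ -6.8
RHS = tan(3) + tan(5) ≈ -3.523

Since LHS ≠ RHS, this pair disproves the claim.

Answer: Yes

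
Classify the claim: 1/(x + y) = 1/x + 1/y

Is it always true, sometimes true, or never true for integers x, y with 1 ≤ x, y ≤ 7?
The claim fails for every pair in the range. For instance at (x, y) = (5, 7): LHS = 1/12, RHS = 12/35.

Answer: Never true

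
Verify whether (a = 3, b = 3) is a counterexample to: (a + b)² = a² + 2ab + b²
Substituting a = 3, b = 3:
LHS = (3 + 3)² = 36
RHS = 3² + 2·3·3 + 3² = 36

The sides agree, so this pair does not disprove the claim.

Answer: No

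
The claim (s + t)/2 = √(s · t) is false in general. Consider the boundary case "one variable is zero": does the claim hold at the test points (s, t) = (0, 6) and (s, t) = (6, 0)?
At (0, 6): LHS = 3 ≠ RHS = 0
At (6, 0): LHS = 3 ≠ RHS = 0

Answer: No, fails at both test points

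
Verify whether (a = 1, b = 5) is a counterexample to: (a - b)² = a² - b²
Yes

Substituting a = 1, b = 5:
LHS = (1 - 5)² = 16
RHS = 1² - 5² = -24

Since LHS ≠ RHS, this pair disproves the claim.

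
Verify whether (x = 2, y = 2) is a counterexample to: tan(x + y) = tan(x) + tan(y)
Substituting x = 2, y = 2:
LHS = tan(2 + 2) = tan(4) ≈ 1.158
RHS = tan(2) + tan(2) = 2·tan(2) ≈ -4.37

Since LHS ≠ RHS, this pair disproves the claim.

Answer: Yes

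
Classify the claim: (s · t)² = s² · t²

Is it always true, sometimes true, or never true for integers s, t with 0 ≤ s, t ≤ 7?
Always true

The identity holds for every pair in the range. For instance at (s, t) = (6, 7): both sides equal 1764.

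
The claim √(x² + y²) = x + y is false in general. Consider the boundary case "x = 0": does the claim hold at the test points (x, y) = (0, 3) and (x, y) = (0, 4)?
Yes, holds at both test points

At (0, 3): LHS = 3, RHS = 3 → equal
At (0, 4): LHS = 4, RHS = 4 → equal

So the claim does hold at both of these boundary points, even though it is not an identity.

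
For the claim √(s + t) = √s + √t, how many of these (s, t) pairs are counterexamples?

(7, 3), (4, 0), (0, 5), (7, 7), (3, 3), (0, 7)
3

Testing each pair:
(7, 3): LHS = √(10) ≈ 3.162, RHS = √(3) + √(7) ≈ 4.378 → counterexample
(4, 0): LHS = 2, RHS = 2 → satisfies claim
(0, 5): LHS = √(5) ≈ 2.236, RHS = √(5) ≈ 2.236 → satisfies claim
(7, 7): LHS = √(14) ≈ 3.742, RHS = 2·√(7) ≈ 5.292 → counterexample
(3, 3): LHS = √(6) ≈ 2.449, RHS = 2·√(3) ≈ 3.464 → counterexample
(0, 7): LHS = √(7) ≈ 2.646, RHS = √(7) ≈ 2.646 → satisfies claim

That makes 3 counterexamples.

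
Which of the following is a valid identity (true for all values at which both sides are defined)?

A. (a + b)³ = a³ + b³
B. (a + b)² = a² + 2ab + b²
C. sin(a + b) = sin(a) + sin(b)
A: fails at (2, 2) — LHS = 64, RHS = 16.
B: holds — e.g. at (1, 5), both sides equal 36.
C: fails at (2, 4) — LHS = sin(6) ≈ -0.2794, RHS = sin(4) + sin(2) ≈ 0.1525.

Answer: B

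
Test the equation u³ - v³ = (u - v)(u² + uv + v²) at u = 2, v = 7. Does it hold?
Substituting u = 2, v = 7:

LHS = 2³ - 7³ = -335
RHS = (2 - 7)(2² + 2·7 + 7²) = -335

LHS = RHS, so the equation holds at this point.

Answer: Holds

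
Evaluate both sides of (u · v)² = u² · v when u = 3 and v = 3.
LHS = (3 · 3)² = 81
RHS = 3² · 3 = 27

LHS ≠ RHS, so the equation does not hold here.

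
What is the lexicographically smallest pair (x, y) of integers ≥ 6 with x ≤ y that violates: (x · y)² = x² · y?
(x, y) = (6, 6)

Substituting (6, 6) into the claim:
LHS = (6 · 6)² = 1296
RHS = 6² · 6 = 216

Since LHS ≠ RHS, this pair disproves the claim, and no lexicographically smaller pair (x ≤ y, integers ≥ 6) does.

For instance (6, 8) is also a counterexample (LHS = 2304, RHS = 288), but it's lexicographically larger.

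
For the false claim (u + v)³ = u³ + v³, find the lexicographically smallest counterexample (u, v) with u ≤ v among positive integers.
Substituting (1, 1) into the claim:
LHS = (1 + 1)³ = 8
RHS = 1³ + 1³ = 2

Since LHS ≠ RHS, this pair disproves the claim, and no lexicographically smaller pair (u ≤ v, positive integers) does.

For instance (2, 7) is also a counterexample (LHS = 729, RHS = 351), but it's lexicographically larger.

Answer: (u, v) = (1, 1)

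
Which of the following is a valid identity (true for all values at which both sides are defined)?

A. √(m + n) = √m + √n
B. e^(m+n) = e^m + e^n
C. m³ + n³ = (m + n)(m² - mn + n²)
A: fails at (5, 5) — LHS = √(10) ≈ 3.162, RHS = 2·√(5) ≈ 4.472.
B: fails at (1, 4) — LHS = e^5 ≈ 148.4, RHS = e + e^4 ≈ 57.32.
C: holds — e.g. at (1, 1), both sides equal 2.

Answer: C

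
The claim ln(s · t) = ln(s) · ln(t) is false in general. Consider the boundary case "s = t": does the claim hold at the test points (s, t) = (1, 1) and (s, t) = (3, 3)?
At (1, 1): LHS = 0, RHS = 0 → equal
At (3, 3): LHS = ln(9) ≈ 2.197 ≠ RHS = ln(3)² ≈ 1.207

Answer: Only at (1, 1)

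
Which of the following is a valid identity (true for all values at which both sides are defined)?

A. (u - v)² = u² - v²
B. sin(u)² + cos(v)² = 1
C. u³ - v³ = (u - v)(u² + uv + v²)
A: fails at (1, 2) — LHS = 1, RHS = -3.
B: fails at (2, 5) — LHS = cos(5)² + sin(2)² ≈ 0.9073, RHS = 1.
C: holds — e.g. at (3, 7), both sides equal -316.

Answer: C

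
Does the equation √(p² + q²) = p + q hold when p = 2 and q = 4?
Fails

Substituting p = 2, q = 4:

LHS = √(2² + 4²) = 2·√(5) ≈ 4.472
RHS = 2 + 4 = 6

LHS ≠ RHS, so the equation does not hold at this point.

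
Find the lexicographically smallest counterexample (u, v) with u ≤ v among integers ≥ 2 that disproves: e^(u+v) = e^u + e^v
(u, v) = (2, 2)

Substituting (2, 2) into the claim:
LHS = e^(2+2) = e^4 ≈ 54.6
RHS = e^2 + e^2 = 2·e^2 ≈ 14.78

Since LHS ≠ RHS, this pair disproves the claim, and no lexicographically smaller pair (u ≤ v, integers ≥ 2) does.

For instance (6, 8) is also a counterexample (LHS = e^14 ≈ 1202604.3, RHS = e^6 + e^8 ≈ 3384), but it's lexicographically larger.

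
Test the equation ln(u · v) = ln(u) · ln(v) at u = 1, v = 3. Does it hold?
Substituting u = 1, v = 3:

LHS = ln(1 · 3) = ln(3) ≈ 1.099
RHS = ln(1) · ln(3) = 0

LHS ≠ RHS, so the equation does not hold at this point.

Answer: Fails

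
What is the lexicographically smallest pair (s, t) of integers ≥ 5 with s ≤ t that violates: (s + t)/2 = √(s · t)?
(s, t) = (5, 6)

At (5, 5): both sides equal 5, so it holds there.

Substituting (5, 6) into the claim:
LHS = (5 + 6)/2 = 11/2
RHS = √(5 · 6) = √(30) ≈ 5.477

Since LHS ≠ RHS, this pair disproves the claim, and no lexicographically smaller pair (s ≤ t, integers ≥ 5) does.

For instance (9, 10) is also a counterexample (LHS = 19/2, RHS = 3·√(10) ≈ 9.487), but it's lexicographically larger.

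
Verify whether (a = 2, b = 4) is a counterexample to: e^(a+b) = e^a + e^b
Yes

Substituting a = 2, b = 4:
LHS = e^(2+4) = e^6 ≈ 403.4
RHS = e^2 + e^4 ≈ 61.99

Since LHS ≠ RHS, this pair disproves the claim.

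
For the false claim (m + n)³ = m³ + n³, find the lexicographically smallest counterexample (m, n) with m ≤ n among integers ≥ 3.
(m, n) = (3, 3)

Substituting (3, 3) into the claim:
LHS = (3 + 3)³ = 216
RHS = 3³ + 3³ = 54

Since LHS ≠ RHS, this pair disproves the claim, and no lexicographically smaller pair (m ≤ n, integers ≥ 3) does.

For instance (10, 10) is also a counterexample (LHS = 8000, RHS = 2000), but it's lexicographically larger.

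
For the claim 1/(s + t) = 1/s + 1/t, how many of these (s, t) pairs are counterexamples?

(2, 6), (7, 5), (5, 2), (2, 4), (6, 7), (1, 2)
6

Testing each pair:
(2, 6): LHS = 1/8, RHS = 2/3 → counterexample
(7, 5): LHS = 1/12, RHS = 12/35 → counterexample
(5, 2): LHS = 1/7, RHS = 7/10 → counterexample
(2, 4): LHS = 1/6, RHS = 3/4 → counterexample
(6, 7): LHS = 1/13, RHS = 13/42 → counterexample
(1, 2): LHS = 1/3, RHS = 3/2 → counterexample

That makes 6 counterexamples.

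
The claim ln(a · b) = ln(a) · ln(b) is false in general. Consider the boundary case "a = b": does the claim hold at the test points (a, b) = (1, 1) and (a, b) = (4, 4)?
Only at (1, 1)

At (1, 1): LHS = 0, RHS = 0 → equal
At (4, 4): LHS = ln(16) ≈ 2.773 ≠ RHS = ln(4)² ≈ 1.922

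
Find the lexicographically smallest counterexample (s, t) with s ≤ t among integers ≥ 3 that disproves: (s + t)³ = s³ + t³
Substituting (3, 3) into the claim:
LHS = (3 + 3)³ = 216
RHS = 3³ + 3³ = 54

Since LHS ≠ RHS, this pair disproves the claim, and no lexicographically smaller pair (s ≤ t, integers ≥ 3) does.

For instance (4, 5) is also a counterexample (LHS = 729, RHS = 189), but it's lexicographically larger.

Answer: (s, t) = (3, 3)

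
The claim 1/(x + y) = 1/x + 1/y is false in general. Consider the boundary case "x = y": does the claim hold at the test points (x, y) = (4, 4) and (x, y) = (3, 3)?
No, fails at both test points

At (4, 4): LHS = 1/8 ≠ RHS = 1/2
At (3, 3): LHS = 1/6 ≠ RHS = 2/3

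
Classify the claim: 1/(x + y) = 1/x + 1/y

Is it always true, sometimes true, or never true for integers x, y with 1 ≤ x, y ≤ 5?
Never true

The claim fails for every pair in the range. For instance at (x, y) = (3, 4): LHS = 1/7, RHS = 7/12.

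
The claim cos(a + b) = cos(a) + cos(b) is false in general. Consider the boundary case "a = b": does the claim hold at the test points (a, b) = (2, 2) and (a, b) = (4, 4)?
No, fails at both test points

At (2, 2): LHS = cos(4) ≈ -0.6536 ≠ RHS = 2·cos(2) ≈ -0.8323
At (4, 4): LHS = cos(8) ≈ -0.1455 ≠ RHS = 2·cos(4) ≈ -1.307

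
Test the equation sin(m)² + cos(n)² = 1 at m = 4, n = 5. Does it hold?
Fails

Substituting m = 4, n = 5:

LHS = sin(4)² + cos(5)² ≈ 0.6532
RHS = 1

LHS ≠ RHS, so the equation does not hold at this point.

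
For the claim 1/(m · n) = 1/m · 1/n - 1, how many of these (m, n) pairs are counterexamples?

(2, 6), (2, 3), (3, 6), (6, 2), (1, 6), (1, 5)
Testing each pair:
(2, 6): LHS = 1/12, RHS = -11/12 → counterexample
(2, 3): LHS = 1/6, RHS = -5/6 → counterexample
(3, 6): LHS = 1/18, RHS = -17/18 → counterexample
(6, 2): LHS = 1/12, RHS = -11/12 → counterexample
(1, 6): LHS = 1/6, RHS = -5/6 → counterexample
(1, 5): LHS = 1/5, RHS = -4/5 → counterexample

That makes 6 counterexamples.

Answer: 6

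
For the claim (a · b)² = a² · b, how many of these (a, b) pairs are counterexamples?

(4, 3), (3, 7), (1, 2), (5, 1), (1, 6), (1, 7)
5

Testing each pair:
(4, 3): LHS = 144, RHS = 48 → counterexample
(3, 7): LHS = 441, RHS = 63 → counterexample
(1, 2): LHS = 4, RHS = 2 → counterexample
(5, 1): LHS = 25, RHS = 25 → satisfies claim
(1, 6): LHS = 36, RHS = 6 → counterexample
(1, 7): LHS = 49, RHS = 7 → counterexample

That makes 5 counterexamples.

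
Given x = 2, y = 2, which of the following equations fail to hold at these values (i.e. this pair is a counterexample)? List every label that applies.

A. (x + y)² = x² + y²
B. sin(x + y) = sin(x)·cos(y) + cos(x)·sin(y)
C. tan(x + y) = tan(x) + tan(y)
Evaluating each claim at the given values:
A. LHS = 16, RHS = 8 → fails here (LHS ≠ RHS)
B. LHS = sin(4) ≈ -0.7568, RHS = 2·sin(2)·cos(2) ≈ -0.7568 → holds here (LHS = RHS)
C. LHS = tan(4) ≈ 1.158, RHS = 2·tan(2) ≈ -4.37 → fails here (LHS ≠ RHS)

Answer: A, C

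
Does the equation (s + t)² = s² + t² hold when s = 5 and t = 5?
Substituting s = 5, t = 5:

LHS = (5 + 5)² = 100
RHS = 5² + 5² = 50

LHS ≠ RHS, so the equation does not hold at this point.

Answer: Fails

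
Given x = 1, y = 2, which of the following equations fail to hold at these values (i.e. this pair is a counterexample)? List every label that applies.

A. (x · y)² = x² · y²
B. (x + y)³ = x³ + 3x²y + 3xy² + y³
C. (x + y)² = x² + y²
Evaluating each claim at the given values:
A. LHS = 4, RHS = 4 → holds here (LHS = RHS)
B. LHS = 27, RHS = 27 → holds here (LHS = RHS)
C. LHS = 9, RHS = 5 → fails here (LHS ≠ RHS)

Answer: C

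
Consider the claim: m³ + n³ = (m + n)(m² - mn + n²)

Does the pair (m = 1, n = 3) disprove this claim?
No

Substituting m = 1, n = 3:
LHS = 1³ + 3³ = 28
RHS = (1 + 3)(1² - 1·3 + 3²) = 28

The sides agree, so this pair does not disprove the claim.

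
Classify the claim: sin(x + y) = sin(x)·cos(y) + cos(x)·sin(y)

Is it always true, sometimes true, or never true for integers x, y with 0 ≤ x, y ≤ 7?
Always true

The identity holds for every pair in the range. For instance at (x, y) = (7, 6): both sides equal sin(13) ≈ 0.4202.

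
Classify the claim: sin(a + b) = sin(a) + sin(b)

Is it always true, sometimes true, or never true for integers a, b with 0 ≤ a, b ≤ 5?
Sometimes true

It holds at (a, b) = (1, 0) (both sides equal sin(1) ≈ 0.8415), but fails at (a, b) = (2, 4) (LHS = sin(6) ≈ -0.2794, RHS = sin(4) + sin(2) ≈ 0.1525).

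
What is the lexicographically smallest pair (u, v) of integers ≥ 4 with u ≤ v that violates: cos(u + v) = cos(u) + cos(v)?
Substituting (4, 4) into the claim:
LHS = cos(4 + 4) = cos(8) ≈ -0.1455
RHS = cos(4) + cos(4) = 2·cos(4) ≈ -1.307

Since LHS ≠ RHS, this pair disproves the claim, and no lexicographically smaller pair (u ≤ v, integers ≥ 4) does.

For instance (9, 11) is also a counterexample (LHS = cos(20) ≈ 0.4081, RHS = cos(9) + cos(11) ≈ -0.9067), but it's lexicographically larger.

Answer: (u, v) = (4, 4)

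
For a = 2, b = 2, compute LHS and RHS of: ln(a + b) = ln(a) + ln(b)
LHS = ln(2 + 2) = ln(4) ≈ 1.386
RHS = ln(2) + ln(2) = 2·ln(2) ≈ 1.386

LHS = RHS: the two sides agree.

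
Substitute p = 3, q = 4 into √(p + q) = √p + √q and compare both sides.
LHS = √(3 + 4) = √(7) ≈ 2.646
RHS = √3 + √4 = √(3) + 2 ≈ 3.732

LHS ≠ RHS (they differ by about 1.086), so the equation does not hold here.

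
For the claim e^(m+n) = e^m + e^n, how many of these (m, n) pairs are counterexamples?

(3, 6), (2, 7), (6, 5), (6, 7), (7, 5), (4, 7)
Testing each pair:
(3, 6): LHS = e^9 ≈ 8103, RHS = e^3 + e^6 ≈ 423.5 → counterexample
(2, 7): LHS = e^9 ≈ 8103, RHS = e^2 + e^7 ≈ 1104 → counterexample
(6, 5): LHS = e^11 ≈ 59874.1, RHS = e^5 + e^6 ≈ 551.8 → counterexample
(6, 7): LHS = e^13 ≈ 442413.4, RHS = e^6 + e^7 ≈ 1500 → counterexample
(7, 5): LHS = e^12 ≈ 162754.8, RHS = e^5 + e^7 ≈ 1245 → counterexample
(4, 7): LHS = e^11 ≈ 59874.1, RHS = e^4 + e^7 ≈ 1151 → counterexample

That makes 6 counterexamples.

Answer: 6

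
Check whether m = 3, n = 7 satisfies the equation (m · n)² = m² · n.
Fails

Substituting m = 3, n = 7:

LHS = (3 · 7)² = 441
RHS = 3² · 7 = 63

LHS ≠ RHS, so the equation does not hold at this point.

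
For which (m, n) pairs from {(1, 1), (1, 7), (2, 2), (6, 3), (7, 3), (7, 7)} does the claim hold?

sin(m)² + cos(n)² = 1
(1, 1), (2, 2), (7, 7)

Testing each pair:
(1, 1): LHS = cos(1)² + sin(1)² = 1, RHS = 1 → holds
(1, 7): LHS = cos(7)² + sin(1)² ≈ 1.276, RHS = 1 → fails
(2, 2): LHS = cos(2)² + sin(2)² = 1, RHS = 1 → holds
(6, 3): LHS = sin(6)² + cos(3)² ≈ 1.058, RHS = 1 → fails
(7, 3): LHS = sin(7)² + cos(3)² ≈ 1.412, RHS = 1 → fails
(7, 7): LHS = sin(7)² + cos(7)² = 1, RHS = 1 → holds

3 of 6 pairs satisfy the claim.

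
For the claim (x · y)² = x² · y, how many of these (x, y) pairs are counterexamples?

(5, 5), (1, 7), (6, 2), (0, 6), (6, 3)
4

Testing each pair:
(5, 5): LHS = 625, RHS = 125 → counterexample
(1, 7): LHS = 49, RHS = 7 → counterexample
(6, 2): LHS = 144, RHS = 72 → counterexample
(0, 6): LHS = 0, RHS = 0 → satisfies claim
(6, 3): LHS = 324, RHS = 108 → counterexample

That makes 4 counterexamples.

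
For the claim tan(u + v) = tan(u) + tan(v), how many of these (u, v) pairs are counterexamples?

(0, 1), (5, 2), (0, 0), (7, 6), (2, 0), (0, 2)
Testing each pair:
(0, 1): LHS = tan(1) ≈ 1.557, RHS = tan(1) ≈ 1.557 → satisfies claim
(5, 2): LHS = tan(7) ≈ 0.8714, RHS = tan(5) + tan(2) ≈ -5.566 → counterexample
(0, 0): LHS = 0, RHS = 0 → satisfies claim
(7, 6): LHS = tan(13) ≈ 0.463, RHS = tan(6) + tan(7) ≈ 0.5804 → counterexample
(2, 0): LHS = tan(2) ≈ -2.185, RHS = tan(2) ≈ -2.185 → satisfies claim
(0, 2): LHS = tan(2) ≈ -2.185, RHS = tan(2) ≈ -2.185 → satisfies claim

That makes 2 counterexamples.

Answer: 2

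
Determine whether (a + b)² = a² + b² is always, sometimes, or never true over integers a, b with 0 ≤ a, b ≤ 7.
It holds at (a, b) = (7, 0) (both sides equal 49), but fails at (a, b) = (5, 1) (LHS = 36, RHS = 26).

Answer: Sometimes true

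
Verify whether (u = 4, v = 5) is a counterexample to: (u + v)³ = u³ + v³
Substituting u = 4, v = 5:
LHS = (4 + 5)³ = 729
RHS = 4³ + 5³ = 189

Since LHS ≠ RHS, this pair disproves the claim.

Answer: Yes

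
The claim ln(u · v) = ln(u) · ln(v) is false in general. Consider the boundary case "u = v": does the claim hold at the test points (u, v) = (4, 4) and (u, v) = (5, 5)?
At (4, 4): LHS = ln(16) ≈ 2.773 ≠ RHS = ln(4)² ≈ 1.922
At (5, 5): LHS = ln(25) ≈ 3.219 ≠ RHS = ln(5)² ≈ 2.59

Answer: No, fails at both test points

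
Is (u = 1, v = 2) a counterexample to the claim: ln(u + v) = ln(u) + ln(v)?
Yes

Substituting u = 1, v = 2:
LHS = ln(1 + 2) = ln(3) ≈ 1.099
RHS = ln(1) + ln(2) = ln(2) ≈ 0.6931

Since LHS ≠ RHS, this pair disproves the claim.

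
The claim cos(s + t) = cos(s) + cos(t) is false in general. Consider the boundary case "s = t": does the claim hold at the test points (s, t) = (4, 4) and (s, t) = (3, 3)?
At (4, 4): LHS = cos(8) ≈ -0.1455 ≠ RHS = 2·cos(4) ≈ -1.307
At (3, 3): LHS = cos(6) ≈ 0.9602 ≠ RHS = 2·cos(3) ≈ -1.98

Answer: No, fails at both test points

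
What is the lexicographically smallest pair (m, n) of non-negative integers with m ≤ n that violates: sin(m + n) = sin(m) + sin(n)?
At (0, 1): both sides equal sin(1) ≈ 0.8415, so it holds there.
At (0, 6): both sides equal sin(6) ≈ -0.2794, so it holds there.

Substituting (1, 1) into the claim:
LHS = sin(1 + 1) = sin(2) ≈ 0.9093
RHS = sin(1) + sin(1) = 2·sin(1) ≈ 1.683

Since LHS ≠ RHS, this pair disproves the claim, and no lexicographically smaller pair (m ≤ n, non-negative integers) does.

For instance (3, 5) is also a counterexample (LHS = sin(8) ≈ 0.9894, RHS = sin(5) + sin(3) ≈ -0.8178), but it's lexicographically larger.

Answer: (m, n) = (1, 1)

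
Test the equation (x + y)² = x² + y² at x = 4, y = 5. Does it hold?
Fails

Substituting x = 4, y = 5:

LHS = (4 + 5)² = 81
RHS = 4² + 5² = 41

LHS ≠ RHS, so the equation does not hold at this point.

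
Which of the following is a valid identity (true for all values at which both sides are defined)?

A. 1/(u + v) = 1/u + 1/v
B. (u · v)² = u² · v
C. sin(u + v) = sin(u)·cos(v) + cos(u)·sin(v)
A: fails at (1, 1) — LHS = 1/2, RHS = 2.
B: fails at (1, 4) — LHS = 16, RHS = 4.
C: holds — e.g. at (3, 3), both sides equal sin(6) ≈ -0.2794.

Answer: C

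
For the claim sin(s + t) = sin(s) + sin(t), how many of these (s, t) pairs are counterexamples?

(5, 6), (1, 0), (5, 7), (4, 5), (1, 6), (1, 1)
Testing each pair:
(5, 6): LHS = sin(11) ≈ -1, RHS = sin(5) + sin(6) ≈ -1.238 → counterexample
(1, 0): LHS = sin(1) ≈ 0.8415, RHS = sin(1) ≈ 0.8415 → satisfies claim
(5, 7): LHS = sin(12) ≈ -0.5366, RHS = sin(5) + sin(7) ≈ -0.3019 → counterexample
(4, 5): LHS = sin(9) ≈ 0.4121, RHS = sin(5) + sin(4) ≈ -1.716 → counterexample
(1, 6): LHS = sin(7) ≈ 0.657, RHS = sin(6) + sin(1) ≈ 0.5621 → counterexample
(1, 1): LHS = sin(2) ≈ 0.9093, RHS = 2·sin(1) ≈ 1.683 → counterexample

That makes 5 counterexamples.

Answer: 5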